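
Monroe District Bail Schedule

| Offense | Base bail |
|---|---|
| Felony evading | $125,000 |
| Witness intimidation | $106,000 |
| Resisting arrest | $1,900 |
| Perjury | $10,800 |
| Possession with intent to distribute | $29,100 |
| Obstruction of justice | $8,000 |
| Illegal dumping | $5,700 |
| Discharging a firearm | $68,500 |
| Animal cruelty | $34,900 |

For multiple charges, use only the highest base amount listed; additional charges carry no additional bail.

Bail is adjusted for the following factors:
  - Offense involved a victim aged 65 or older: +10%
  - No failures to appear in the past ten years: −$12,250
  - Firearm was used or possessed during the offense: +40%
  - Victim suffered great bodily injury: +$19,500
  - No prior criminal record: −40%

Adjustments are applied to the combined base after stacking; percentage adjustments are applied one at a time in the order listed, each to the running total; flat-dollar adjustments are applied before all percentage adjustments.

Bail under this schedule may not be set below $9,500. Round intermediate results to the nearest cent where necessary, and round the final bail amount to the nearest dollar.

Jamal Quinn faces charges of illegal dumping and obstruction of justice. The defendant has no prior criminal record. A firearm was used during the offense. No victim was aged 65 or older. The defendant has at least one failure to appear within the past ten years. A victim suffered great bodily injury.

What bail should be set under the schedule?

Base amounts from the schedule: illegal dumping $5,700; obstruction of justice $8,000.
Stacking rule: use the highest base only. Highest is obstruction of justice at $8,000. Combined base = $8,000.
Victim suffered great bodily injury (+$19,500 flat): $8,000 + $19,500 = $27,500.
Firearm was used or possessed during the offense (+40%): $27,500 × 1.4 = $38,500.
No prior criminal record (−40%): $38,500 × 0.6 = $23,100.
$23,100 is at or above the $9,500 minimum.

$23,100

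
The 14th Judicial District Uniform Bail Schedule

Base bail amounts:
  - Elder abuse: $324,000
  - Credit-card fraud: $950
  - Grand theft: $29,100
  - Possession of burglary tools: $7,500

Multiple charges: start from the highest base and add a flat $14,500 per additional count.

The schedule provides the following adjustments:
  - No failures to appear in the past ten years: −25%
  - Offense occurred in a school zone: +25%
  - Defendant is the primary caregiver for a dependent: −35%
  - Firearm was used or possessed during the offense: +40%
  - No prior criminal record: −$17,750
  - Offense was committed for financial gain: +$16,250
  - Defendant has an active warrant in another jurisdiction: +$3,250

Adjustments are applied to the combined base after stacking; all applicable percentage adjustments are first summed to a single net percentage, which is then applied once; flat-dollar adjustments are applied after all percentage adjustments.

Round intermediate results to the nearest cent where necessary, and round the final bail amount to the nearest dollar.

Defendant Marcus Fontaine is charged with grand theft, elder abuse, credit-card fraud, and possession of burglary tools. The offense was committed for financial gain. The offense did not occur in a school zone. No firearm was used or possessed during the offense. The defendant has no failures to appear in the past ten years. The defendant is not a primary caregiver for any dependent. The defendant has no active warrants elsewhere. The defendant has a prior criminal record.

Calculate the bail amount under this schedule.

Base amounts from the schedule: grand theft $29,100; elder abuse $324,000; credit-card fraud $950; possession of burglary tools $7,500.
Stacking rule: highest base plus $14,500 per additional charge. Highest is elder abuse at $324,000; 3 additional charges → +$43,500. Combined base = $367,500.
No failures to appear in the past ten years (−25%): $367,500 × 0.75 = $275,625.
Offense was committed for financial gain (+$16,250 flat): $275,625 + $16,250 = $291,875.

$291,875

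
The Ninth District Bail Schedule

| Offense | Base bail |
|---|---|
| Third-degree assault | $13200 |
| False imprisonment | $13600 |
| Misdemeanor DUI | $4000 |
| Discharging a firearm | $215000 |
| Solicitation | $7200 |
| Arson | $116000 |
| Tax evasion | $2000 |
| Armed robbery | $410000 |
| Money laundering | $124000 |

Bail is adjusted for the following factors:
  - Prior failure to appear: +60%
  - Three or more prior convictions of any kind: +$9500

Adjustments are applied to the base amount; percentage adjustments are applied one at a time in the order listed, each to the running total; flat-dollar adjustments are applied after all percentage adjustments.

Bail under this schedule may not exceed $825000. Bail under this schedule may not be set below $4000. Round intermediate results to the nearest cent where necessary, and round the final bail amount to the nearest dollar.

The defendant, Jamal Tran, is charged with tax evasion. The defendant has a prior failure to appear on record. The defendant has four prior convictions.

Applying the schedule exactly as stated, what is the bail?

$12700

Base amounts from the schedule: tax evasion $2000.
Single charge. Combined base = $2000.
Prior failure to appear (+60%): $2000 × 1.6 = $3200.
Three or more prior convictions of any kind (+$9500 flat): $3200 + $9500 = $12700.
$12700 is within the $825000 maximum.
$12700 is at or above the $4000 minimum.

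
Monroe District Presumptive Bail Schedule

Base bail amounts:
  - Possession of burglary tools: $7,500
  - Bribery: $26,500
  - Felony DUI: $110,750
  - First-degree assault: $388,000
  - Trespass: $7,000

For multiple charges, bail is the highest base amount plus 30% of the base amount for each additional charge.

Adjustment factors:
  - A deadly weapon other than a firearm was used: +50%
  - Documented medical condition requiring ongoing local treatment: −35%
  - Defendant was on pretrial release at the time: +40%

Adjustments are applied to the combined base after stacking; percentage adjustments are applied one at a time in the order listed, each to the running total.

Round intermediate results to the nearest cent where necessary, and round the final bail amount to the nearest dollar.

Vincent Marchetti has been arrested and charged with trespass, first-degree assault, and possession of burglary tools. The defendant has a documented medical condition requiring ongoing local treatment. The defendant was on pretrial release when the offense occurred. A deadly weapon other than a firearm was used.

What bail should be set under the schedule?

$535,558

Base amounts from the schedule: trespass $7,000; first-degree assault $388,000; possession of burglary tools $7,500.
Stacking rule: highest base plus 30% of each additional charge. Highest is first-degree assault at $388,000. Additional: $7,000 × 30% = $2,100; $7,500 × 30% = $2,250. Combined base = $388,000 + $4,350 = $392,350.
A deadly weapon other than a firearm was used (+50%): $392,350 × 1.5 = $588,525.
Documented medical condition requiring ongoing local treatment (−35%): $588,525 × 0.65 = $382,541.25.
Defendant was on pretrial release at the time (+40%): $382,541.25 × 1.4 = $535,557.75.
Rounded to the nearest dollar: $535,558.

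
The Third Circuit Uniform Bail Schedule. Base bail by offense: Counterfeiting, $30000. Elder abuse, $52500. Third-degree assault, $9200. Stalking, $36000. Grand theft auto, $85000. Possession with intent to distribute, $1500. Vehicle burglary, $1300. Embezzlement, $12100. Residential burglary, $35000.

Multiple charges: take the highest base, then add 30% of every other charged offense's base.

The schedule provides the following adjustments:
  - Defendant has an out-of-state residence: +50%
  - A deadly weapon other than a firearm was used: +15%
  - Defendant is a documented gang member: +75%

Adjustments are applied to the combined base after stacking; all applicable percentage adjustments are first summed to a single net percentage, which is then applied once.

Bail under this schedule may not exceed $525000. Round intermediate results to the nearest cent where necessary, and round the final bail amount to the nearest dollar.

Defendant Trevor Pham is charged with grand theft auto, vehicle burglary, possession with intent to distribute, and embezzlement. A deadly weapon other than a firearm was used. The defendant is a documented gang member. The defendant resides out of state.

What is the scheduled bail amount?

Base amounts from the schedule: grand theft auto $85000; vehicle burglary $1300; possession with intent to distribute $1500; embezzlement $12100.
Stacking rule: highest base plus 30% of each additional charge. Highest is grand theft auto at $85000. Additional: $1300 × 30% = $390; $1500 × 30% = $450; $12100 × 30% = $3630. Combined base = $85000 + $4470 = $89470.
Net percentage adjustment: +50% +15% +75% = +140%. $89470 × 2.4 = $214728.
$214728 is within the $525000 maximum.

$214728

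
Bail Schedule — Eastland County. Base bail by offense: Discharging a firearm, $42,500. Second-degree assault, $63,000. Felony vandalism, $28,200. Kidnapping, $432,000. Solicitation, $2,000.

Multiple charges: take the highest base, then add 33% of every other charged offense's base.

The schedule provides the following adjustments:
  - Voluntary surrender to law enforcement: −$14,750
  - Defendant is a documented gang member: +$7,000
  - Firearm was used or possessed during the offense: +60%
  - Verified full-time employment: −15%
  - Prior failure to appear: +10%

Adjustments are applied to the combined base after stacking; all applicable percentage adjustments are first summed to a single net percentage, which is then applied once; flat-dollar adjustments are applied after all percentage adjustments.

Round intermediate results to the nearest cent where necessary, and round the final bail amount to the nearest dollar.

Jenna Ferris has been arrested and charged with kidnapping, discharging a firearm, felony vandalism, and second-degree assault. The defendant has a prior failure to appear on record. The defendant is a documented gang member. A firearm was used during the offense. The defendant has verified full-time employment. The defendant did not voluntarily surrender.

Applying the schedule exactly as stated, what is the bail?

$744,988

Base amounts from the schedule: kidnapping $432,000; discharging a firearm $42,500; felony vandalism $28,200; second-degree assault $63,000.
Stacking rule: highest base plus 33% of each additional charge. Highest is kidnapping at $432,000. Additional: $42,500 × 33% = $14,025; $28,200 × 33% = $9,306; $63,000 × 33% = $20,790. Combined base = $432,000 + $44,121 = $476,121.
Net percentage adjustment: +60% −15% +10% = +55%. $476,121 × 1.55 = $737,987.55.
Defendant is a documented gang member (+$7,000 flat): $737,987.55 + $7,000 = $744,987.55.
Rounded to the nearest dollar: $744,988.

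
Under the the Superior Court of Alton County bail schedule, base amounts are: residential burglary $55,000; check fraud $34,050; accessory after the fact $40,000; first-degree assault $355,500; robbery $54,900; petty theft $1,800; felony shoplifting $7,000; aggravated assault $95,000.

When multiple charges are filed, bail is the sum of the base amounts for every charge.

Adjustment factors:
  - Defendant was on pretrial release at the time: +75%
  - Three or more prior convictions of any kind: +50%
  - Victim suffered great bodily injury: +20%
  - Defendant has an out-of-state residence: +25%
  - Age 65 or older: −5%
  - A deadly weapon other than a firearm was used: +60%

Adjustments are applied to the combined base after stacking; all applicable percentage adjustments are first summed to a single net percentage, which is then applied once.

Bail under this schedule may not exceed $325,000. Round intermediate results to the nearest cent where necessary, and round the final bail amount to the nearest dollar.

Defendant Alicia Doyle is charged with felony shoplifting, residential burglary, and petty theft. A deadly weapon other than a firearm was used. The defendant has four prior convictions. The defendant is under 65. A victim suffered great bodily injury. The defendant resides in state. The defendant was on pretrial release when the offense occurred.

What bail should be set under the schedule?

$194,590

Base amounts from the schedule: felony shoplifting $7,000; residential burglary $55,000; petty theft $1,800.
Stacking rule: sum of all bases. $7,000 + $55,000 + $1,800 = $63,800.
Net percentage adjustment: +75% +50% +20% +60% = +205%. $63,800 × 3.05 = $194,590.
$194,590 is within the $325,000 maximum.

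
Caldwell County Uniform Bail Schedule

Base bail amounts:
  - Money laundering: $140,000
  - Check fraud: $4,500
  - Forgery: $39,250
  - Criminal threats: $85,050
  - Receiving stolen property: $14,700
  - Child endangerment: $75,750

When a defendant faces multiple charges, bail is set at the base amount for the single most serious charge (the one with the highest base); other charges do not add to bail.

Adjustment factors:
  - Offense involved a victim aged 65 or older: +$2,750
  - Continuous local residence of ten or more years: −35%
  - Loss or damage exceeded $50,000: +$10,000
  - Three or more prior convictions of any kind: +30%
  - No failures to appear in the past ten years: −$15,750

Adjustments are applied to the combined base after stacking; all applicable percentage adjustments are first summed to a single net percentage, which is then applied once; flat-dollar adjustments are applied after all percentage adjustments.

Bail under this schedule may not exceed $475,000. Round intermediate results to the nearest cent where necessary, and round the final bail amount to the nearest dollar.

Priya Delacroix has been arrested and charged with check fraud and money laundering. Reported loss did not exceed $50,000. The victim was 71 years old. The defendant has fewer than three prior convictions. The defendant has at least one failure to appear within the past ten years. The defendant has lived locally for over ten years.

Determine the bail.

$93,750

Base amounts from the schedule: check fraud $4,500; money laundering $140,000.
Stacking rule: use the highest base only. Highest is money laundering at $140,000. Combined base = $140,000.
Continuous local residence of ten or more years (−35%): $140,000 × 0.65 = $91,000.
Offense involved a victim aged 65 or older (+$2,750 flat): $91,000 + $2,750 = $93,750.
$93,750 is within the $475,000 maximum.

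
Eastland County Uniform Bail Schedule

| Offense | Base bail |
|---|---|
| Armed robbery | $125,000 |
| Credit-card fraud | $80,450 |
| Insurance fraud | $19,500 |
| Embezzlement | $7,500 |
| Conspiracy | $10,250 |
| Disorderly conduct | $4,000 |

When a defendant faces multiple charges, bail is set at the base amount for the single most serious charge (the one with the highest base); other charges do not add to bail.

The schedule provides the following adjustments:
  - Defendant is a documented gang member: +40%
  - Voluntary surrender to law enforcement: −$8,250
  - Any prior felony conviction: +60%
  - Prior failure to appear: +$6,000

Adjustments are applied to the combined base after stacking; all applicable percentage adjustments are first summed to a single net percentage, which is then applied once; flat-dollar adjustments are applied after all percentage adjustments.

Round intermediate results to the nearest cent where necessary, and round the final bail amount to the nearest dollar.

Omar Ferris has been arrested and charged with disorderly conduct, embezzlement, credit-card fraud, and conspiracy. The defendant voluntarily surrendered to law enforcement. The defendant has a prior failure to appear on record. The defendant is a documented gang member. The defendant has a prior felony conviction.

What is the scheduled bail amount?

$158,650

Base amounts from the schedule: disorderly conduct $4,000; embezzlement $7,500; credit-card fraud $80,450; conspiracy $10,250.
Stacking rule: use the highest base only. Highest is credit-card fraud at $80,450. Combined base = $80,450.
Net percentage adjustment: +40% +60% = +100%. $80,450 × 2 = $160,900.
Voluntary surrender to law enforcement (−$8,250 flat): $160,900 − $8,250 = $152,650.
Prior failure to appear (+$6,000 flat): $152,650 + $6,000 = $158,650.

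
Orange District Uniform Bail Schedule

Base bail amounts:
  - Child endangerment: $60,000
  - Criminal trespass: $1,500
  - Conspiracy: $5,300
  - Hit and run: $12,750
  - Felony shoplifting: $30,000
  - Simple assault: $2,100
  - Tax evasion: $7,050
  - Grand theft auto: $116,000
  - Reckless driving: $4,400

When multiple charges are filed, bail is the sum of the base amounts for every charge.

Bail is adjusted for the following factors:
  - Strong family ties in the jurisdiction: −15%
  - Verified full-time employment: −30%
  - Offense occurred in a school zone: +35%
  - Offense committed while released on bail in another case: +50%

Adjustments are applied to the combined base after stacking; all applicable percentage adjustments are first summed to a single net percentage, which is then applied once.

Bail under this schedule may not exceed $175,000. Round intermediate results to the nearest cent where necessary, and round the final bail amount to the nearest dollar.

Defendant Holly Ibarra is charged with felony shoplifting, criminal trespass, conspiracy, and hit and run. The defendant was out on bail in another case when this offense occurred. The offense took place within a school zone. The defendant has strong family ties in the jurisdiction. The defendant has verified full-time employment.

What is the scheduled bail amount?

$69,370

Base amounts from the schedule: felony shoplifting $30,000; criminal trespass $1,500; conspiracy $5,300; hit and run $12,750.
Stacking rule: sum of all bases. $30,000 + $1,500 + $5,300 + $12,750 = $49,550.
Net percentage adjustment: −15% −30% +35% +50% = +40%. $49,550 × 1.4 = $69,370.
$69,370 is within the $175,000 maximum.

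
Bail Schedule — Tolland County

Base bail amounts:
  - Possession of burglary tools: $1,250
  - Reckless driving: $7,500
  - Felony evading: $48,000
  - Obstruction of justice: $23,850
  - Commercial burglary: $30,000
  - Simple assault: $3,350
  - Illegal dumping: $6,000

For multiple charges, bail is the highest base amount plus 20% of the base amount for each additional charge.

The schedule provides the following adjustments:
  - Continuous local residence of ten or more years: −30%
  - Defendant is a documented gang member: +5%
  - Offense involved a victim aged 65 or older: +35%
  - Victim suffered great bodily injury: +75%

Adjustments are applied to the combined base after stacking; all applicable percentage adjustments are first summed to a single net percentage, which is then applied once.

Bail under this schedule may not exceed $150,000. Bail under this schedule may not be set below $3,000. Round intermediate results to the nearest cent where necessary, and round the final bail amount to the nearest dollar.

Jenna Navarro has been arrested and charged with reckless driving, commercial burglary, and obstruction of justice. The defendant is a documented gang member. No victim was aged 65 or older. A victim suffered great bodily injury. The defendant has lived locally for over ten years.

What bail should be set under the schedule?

$54,405

Base amounts from the schedule: reckless driving $7,500; commercial burglary $30,000; obstruction of justice $23,850.
Stacking rule: highest base plus 20% of each additional charge. Highest is commercial burglary at $30,000. Additional: $7,500 × 20% = $1,500; $23,850 × 20% = $4,770. Combined base = $30,000 + $6,270 = $36,270.
Net percentage adjustment: −30% +5% +75% = +50%. $36,270 × 1.5 = $54,405.
$54,405 is within the $150,000 maximum.
$54,405 is at or above the $3,000 minimum.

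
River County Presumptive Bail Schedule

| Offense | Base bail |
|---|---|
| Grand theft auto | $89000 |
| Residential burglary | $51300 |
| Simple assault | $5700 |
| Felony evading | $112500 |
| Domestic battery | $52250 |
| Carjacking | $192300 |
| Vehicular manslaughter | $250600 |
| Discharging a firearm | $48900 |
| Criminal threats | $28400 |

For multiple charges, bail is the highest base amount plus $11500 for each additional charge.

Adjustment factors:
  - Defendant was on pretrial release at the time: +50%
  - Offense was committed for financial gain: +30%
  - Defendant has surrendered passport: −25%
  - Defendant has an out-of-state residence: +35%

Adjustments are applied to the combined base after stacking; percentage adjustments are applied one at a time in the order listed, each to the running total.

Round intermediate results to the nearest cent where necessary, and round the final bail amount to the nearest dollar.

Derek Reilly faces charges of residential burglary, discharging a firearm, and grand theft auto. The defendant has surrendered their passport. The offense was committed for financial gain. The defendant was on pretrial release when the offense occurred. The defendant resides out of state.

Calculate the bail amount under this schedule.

$221130

Base amounts from the schedule: residential burglary $51300; discharging a firearm $48900; grand theft auto $89000.
Stacking rule: highest base plus $11500 per additional charge. Highest is grand theft auto at $89000; 2 additional charges → +$23000. Combined base = $112000.
Defendant was on pretrial release at the time (+50%): $112000 × 1.5 = $168000.
Offense was committed for financial gain (+30%): $168000 × 1.3 = $218400.
Defendant has surrendered passport (−25%): $218400 × 0.75 = $163800.
Defendant has an out-of-state residence (+35%): $163800 × 1.35 = $221130.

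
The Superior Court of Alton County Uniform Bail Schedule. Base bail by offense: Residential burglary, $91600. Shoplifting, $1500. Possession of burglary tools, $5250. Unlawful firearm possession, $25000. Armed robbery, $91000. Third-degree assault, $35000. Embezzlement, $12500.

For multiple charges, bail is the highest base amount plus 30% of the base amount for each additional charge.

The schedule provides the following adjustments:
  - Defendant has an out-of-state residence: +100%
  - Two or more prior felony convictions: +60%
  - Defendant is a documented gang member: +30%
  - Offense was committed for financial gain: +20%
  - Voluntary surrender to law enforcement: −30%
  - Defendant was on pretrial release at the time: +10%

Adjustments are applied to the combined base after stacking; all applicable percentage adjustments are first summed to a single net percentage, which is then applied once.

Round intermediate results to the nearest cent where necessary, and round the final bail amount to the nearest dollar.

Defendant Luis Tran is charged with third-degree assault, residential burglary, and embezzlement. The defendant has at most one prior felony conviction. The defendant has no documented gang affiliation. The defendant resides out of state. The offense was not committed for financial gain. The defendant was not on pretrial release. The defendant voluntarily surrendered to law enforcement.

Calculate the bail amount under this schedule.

$179945

Base amounts from the schedule: third-degree assault $35000; residential burglary $91600; embezzlement $12500.
Stacking rule: highest base plus 30% of each additional charge. Highest is residential burglary at $91600. Additional: $35000 × 30% = $10500; $12500 × 30% = $3750. Combined base = $91600 + $14250 = $105850.
Net percentage adjustment: +100% −30% = +70%. $105850 × 1.7 = $179945.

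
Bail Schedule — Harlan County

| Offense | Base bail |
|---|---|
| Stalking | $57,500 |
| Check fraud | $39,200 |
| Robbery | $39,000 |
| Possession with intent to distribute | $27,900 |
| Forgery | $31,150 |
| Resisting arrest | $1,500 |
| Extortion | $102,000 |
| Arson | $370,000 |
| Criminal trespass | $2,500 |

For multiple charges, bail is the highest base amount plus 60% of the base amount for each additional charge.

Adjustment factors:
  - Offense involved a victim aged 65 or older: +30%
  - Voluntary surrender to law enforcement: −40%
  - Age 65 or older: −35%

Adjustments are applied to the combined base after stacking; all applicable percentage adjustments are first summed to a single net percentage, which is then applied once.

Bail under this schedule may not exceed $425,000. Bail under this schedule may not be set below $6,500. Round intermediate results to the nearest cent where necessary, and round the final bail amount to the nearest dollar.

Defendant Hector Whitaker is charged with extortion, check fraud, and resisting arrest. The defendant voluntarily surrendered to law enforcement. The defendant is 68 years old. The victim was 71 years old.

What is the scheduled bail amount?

$69,531

Base amounts from the schedule: extortion $102,000; check fraud $39,200; resisting arrest $1,500.
Stacking rule: highest base plus 60% of each additional charge. Highest is extortion at $102,000. Additional: $39,200 × 60% = $23,520; $1,500 × 60% = $900. Combined base = $102,000 + $24,420 = $126,420.
Net percentage adjustment: +30% −40% −35% = −45%. $126,420 × 0.55 = $69,531.
$69,531 is within the $425,000 maximum.
$69,531 is at or above the $6,500 minimum.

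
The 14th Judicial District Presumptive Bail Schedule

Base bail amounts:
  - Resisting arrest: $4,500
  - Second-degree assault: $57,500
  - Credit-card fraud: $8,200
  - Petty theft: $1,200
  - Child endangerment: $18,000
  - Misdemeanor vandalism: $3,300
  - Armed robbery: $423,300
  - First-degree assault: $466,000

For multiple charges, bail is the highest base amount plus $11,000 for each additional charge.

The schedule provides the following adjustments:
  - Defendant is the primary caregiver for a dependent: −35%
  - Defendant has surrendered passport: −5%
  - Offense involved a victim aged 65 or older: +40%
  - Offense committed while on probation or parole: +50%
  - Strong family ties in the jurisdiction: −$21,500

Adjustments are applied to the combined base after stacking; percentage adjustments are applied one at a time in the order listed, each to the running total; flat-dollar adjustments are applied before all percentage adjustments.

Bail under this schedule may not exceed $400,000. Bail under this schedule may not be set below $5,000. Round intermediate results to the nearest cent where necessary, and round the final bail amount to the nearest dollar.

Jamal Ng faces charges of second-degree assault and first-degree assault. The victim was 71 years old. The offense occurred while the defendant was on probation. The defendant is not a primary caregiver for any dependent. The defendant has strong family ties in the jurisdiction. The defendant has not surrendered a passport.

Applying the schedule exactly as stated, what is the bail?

Base amounts from the schedule: second-degree assault $57,500; first-degree assault $466,000.
Stacking rule: highest base plus $11,000 per additional charge. Highest is first-degree assault at $466,000; 1 additional charge → +$11,000. Combined base = $477,000.
Strong family ties in the jurisdiction (−$21,500 flat): $477,000 − $21,500 = $455,500.
Offense involved a victim aged 65 or older (+40%): $455,500 × 1.4 = $637,700.
Offense committed while on probation or parole (+50%): $637,700 × 1.5 = $956,550.
Result $956,550 exceeds the maximum of $400,000; bail is capped at $400,000.
$400,000 is at or above the $5,000 minimum.

$400,000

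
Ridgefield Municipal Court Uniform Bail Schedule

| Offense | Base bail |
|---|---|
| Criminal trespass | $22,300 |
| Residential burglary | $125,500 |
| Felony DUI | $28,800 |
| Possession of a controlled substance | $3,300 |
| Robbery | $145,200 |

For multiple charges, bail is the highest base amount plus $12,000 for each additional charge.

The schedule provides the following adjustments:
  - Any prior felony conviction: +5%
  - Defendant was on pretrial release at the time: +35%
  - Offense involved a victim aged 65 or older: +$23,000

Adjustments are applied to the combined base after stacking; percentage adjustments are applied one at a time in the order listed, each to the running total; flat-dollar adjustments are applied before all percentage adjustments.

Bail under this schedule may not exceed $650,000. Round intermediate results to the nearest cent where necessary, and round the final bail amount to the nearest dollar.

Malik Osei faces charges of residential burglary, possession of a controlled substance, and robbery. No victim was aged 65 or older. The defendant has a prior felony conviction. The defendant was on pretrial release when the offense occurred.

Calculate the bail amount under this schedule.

Base amounts from the schedule: residential burglary $125,500; possession of a controlled substance $3,300; robbery $145,200.
Stacking rule: highest base plus $12,000 per additional charge. Highest is robbery at $145,200; 2 additional charges → +$24,000. Combined base = $169,200.
Any prior felony conviction (+5%): $169,200 × 1.05 = $177,660.
Defendant was on pretrial release at the time (+35%): $177,660 × 1.35 = $239,841.
$239,841 is within the $650,000 maximum.

$239,841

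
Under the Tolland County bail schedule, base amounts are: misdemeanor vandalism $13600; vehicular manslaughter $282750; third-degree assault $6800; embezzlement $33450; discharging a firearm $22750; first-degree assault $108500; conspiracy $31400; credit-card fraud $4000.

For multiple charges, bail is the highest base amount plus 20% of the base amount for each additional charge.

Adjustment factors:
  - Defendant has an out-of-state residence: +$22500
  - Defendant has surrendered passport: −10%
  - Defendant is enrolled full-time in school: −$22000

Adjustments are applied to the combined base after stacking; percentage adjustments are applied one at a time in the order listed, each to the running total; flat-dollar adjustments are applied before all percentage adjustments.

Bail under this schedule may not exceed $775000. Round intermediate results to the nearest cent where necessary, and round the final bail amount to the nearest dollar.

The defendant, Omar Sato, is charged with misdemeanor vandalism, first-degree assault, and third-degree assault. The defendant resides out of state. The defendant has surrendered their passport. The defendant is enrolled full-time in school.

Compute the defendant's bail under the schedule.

Base amounts from the schedule: misdemeanor vandalism $13600; first-degree assault $108500; third-degree assault $6800.
Stacking rule: highest base plus 20% of each additional charge. Highest is first-degree assault at $108500. Additional: $13600 × 20% = $2720; $6800 × 20% = $1360. Combined base = $108500 + $4080 = $112580.
Defendant has an out-of-state residence (+$22500 flat): $112580 + $22500 = $135080.
Defendant is enrolled full-time in school (−$22000 flat): $135080 − $22000 = $113080.
Defendant has surrendered passport (−10%): $113080 × 0.9 = $101772.
$101772 is within the $775000 maximum.

$101772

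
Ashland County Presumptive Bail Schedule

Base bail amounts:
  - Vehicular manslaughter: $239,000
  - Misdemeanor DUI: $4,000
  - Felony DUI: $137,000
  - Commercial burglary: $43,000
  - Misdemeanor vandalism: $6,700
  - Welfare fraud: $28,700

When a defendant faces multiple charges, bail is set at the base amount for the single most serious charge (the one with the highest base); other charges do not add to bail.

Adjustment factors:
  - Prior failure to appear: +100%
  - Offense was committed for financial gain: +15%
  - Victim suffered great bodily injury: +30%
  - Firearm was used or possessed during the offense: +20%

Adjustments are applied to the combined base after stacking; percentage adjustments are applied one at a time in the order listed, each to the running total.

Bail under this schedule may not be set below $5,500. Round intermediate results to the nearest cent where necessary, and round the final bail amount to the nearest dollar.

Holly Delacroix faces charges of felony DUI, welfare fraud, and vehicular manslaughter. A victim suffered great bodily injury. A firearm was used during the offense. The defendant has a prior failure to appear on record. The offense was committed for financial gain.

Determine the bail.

Base amounts from the schedule: felony DUI $137,000; welfare fraud $28,700; vehicular manslaughter $239,000.
Stacking rule: use the highest base only. Highest is vehicular manslaughter at $239,000. Combined base = $239,000.
Prior failure to appear (+100%): $239,000 × 2 = $478,000.
Offense was committed for financial gain (+15%): $478,000 × 1.15 = $549,700.
Victim suffered great bodily injury (+30%): $549,700 × 1.3 = $714,610.
Firearm was used or possessed during the offense (+20%): $714,610 × 1.2 = $857,532.
$857,532 is at or above the $5,500 minimum.

$857,532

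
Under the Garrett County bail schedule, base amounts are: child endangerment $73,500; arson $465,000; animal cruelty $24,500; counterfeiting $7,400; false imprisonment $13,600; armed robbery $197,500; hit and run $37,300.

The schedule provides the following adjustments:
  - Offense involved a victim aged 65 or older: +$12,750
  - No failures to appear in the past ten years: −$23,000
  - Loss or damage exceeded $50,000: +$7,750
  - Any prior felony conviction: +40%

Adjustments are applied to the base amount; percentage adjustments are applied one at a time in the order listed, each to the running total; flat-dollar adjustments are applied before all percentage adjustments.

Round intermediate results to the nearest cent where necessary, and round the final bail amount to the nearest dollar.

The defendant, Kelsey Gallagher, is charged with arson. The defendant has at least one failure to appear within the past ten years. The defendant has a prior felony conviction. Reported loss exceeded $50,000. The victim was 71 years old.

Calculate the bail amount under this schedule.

Base amounts from the schedule: arson $465,000.
Single charge. Combined base = $465,000.
Offense involved a victim aged 65 or older (+$12,750 flat): $465,000 + $12,750 = $477,750.
Loss or damage exceeded $50,000 (+$7,750 flat): $477,750 + $7,750 = $485,500.
Any prior felony conviction (+40%): $485,500 × 1.4 = $679,700.

$679,700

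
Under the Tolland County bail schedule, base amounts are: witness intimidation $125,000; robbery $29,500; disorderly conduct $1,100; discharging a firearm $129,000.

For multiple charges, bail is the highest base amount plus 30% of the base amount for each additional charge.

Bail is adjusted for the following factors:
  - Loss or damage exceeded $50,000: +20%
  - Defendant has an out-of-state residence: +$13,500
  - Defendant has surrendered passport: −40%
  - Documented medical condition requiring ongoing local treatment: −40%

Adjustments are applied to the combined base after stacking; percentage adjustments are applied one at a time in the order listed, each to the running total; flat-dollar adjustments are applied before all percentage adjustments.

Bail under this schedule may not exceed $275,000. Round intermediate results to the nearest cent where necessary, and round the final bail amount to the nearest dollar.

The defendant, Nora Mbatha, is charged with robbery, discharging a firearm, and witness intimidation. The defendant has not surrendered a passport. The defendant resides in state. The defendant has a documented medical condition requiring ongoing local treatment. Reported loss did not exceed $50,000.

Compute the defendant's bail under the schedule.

Base amounts from the schedule: robbery $29,500; discharging a firearm $129,000; witness intimidation $125,000.
Stacking rule: highest base plus 30% of each additional charge. Highest is discharging a firearm at $129,000. Additional: $29,500 × 30% = $8,850; $125,000 × 30% = $37,500. Combined base = $129,000 + $46,350 = $175,350.
Documented medical condition requiring ongoing local treatment (−40%): $175,350 × 0.6 = $105,210.
$105,210 is within the $275,000 maximum.

$105,210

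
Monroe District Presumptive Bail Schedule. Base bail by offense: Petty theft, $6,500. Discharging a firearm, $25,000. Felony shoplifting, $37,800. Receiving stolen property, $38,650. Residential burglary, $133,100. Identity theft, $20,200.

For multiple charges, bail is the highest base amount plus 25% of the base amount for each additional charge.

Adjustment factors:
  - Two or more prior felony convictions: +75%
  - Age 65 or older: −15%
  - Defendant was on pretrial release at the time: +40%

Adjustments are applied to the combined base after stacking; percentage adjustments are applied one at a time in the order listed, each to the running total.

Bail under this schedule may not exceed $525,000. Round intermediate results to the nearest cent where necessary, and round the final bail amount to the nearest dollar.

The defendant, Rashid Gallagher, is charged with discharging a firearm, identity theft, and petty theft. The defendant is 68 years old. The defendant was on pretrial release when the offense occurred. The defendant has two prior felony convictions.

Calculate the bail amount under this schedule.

Base amounts from the schedule: discharging a firearm $25,000; identity theft $20,200; petty theft $6,500.
Stacking rule: highest base plus 25% of each additional charge. Highest is discharging a firearm at $25,000. Additional: $20,200 × 25% = $5,050; $6,500 × 25% = $1,625. Combined base = $25,000 + $6,675 = $31,675.
Two or more prior felony convictions (+75%): $31,675 × 1.75 = $55,431.25.
Age 65 or older (−15%): $55,431.25 × 0.85 = $47,116.56.
Defendant was on pretrial release at the time (+40%): $47,116.56 × 1.4 = $65,963.18.
$65,963.18 is within the $525,000 maximum.
Rounded to the nearest dollar: $65,963.

$65,963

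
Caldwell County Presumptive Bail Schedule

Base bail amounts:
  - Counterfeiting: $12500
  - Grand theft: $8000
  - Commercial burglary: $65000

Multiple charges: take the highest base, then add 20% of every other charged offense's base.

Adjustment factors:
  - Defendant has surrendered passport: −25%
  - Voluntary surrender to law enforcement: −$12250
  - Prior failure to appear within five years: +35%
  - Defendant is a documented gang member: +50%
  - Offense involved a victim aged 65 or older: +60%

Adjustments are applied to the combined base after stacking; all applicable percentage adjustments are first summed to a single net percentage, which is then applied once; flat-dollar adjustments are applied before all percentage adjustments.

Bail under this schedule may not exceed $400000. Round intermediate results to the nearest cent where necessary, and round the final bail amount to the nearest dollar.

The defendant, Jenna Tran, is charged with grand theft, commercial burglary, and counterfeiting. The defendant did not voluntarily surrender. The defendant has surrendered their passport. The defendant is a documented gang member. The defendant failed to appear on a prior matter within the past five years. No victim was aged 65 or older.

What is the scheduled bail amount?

Base amounts from the schedule: grand theft $8000; commercial burglary $65000; counterfeiting $12500.
Stacking rule: highest base plus 20% of each additional charge. Highest is commercial burglary at $65000. Additional: $8000 × 20% = $1600; $12500 × 20% = $2500. Combined base = $65000 + $4100 = $69100.
Net percentage adjustment: −25% +35% +50% = +60%. $69100 × 1.6 = $110560.
$110560 is within the $400000 maximum.

$110560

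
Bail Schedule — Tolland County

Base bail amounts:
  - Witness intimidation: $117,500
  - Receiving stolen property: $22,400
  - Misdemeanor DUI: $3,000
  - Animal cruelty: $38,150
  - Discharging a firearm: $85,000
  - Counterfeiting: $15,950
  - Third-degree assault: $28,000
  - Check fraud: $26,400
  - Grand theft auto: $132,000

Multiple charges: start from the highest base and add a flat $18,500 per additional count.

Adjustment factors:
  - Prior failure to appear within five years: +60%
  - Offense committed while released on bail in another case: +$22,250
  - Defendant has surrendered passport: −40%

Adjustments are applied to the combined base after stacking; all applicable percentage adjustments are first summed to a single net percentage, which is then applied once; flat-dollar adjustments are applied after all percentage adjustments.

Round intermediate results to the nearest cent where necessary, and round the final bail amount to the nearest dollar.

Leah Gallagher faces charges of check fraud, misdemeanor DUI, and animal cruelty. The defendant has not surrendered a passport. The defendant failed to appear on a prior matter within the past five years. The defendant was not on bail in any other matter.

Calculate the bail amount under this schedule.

$120,240

Base amounts from the schedule: check fraud $26,400; misdemeanor DUI $3,000; animal cruelty $38,150.
Stacking rule: highest base plus $18,500 per additional charge. Highest is animal cruelty at $38,150; 2 additional charges → +$37,000. Combined base = $75,150.
Prior failure to appear within five years (+60%): $75,150 × 1.6 = $120,240.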